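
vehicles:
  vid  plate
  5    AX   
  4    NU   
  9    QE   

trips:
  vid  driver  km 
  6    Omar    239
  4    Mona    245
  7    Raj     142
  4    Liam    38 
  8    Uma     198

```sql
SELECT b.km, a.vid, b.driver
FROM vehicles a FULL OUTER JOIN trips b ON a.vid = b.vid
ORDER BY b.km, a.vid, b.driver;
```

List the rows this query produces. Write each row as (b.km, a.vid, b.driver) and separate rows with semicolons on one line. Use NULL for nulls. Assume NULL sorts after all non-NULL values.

FULL OUTER JOIN keeps every row from both sides; unmatched rows get NULL for the other side's columns.
Matching on a.vid = b.vid.
Matched pairs: 2; unmatched a rows kept: 2; unmatched b rows kept: 3.

(38, 4, Liam); (142, NULL, Raj); (198, NULL, Uma); (239, NULL, Omar); (245, 4, Mona); (NULL, 5, NULL); (NULL, 9, NULL)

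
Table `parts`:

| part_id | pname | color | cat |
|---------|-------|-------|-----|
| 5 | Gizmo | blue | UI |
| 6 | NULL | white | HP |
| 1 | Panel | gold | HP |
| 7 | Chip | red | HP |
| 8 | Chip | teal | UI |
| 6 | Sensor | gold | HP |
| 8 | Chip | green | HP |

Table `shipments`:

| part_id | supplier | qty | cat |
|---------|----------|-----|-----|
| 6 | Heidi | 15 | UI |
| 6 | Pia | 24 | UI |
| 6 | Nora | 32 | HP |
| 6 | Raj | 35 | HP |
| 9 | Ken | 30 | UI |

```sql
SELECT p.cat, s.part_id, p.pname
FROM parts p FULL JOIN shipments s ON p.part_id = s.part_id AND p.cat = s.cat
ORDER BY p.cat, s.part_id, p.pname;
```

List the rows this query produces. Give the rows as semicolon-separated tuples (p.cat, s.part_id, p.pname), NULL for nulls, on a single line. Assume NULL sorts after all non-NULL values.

FULL OUTER JOIN keeps every row from both sides; unmatched rows get NULL for the other side's columns.
Matching on p.part_id = s.part_id AND p.cat = s.cat.
- part_id=5, cat=UI: no s row matches, row kept with s columns NULL.
- part_id=6, cat=HP: 2 matching s row(s), so 2 row(s) emitted.
- part_id=1, cat=HP: no s row matches, row kept with s columns NULL.
- part_id=7, cat=HP: no s row matches, row kept with s columns NULL.
- part_id=8, cat=UI: no s row matches, row kept with s columns NULL.
- part_id=6, cat=HP: 2 matching s row(s), so 2 row(s) emitted.
- part_id=8, cat=HP: no s row matches, row kept with s columns NULL.
- plus 3 unmatched s row(s), each kept with NULL p columns.

(HP, 6, Sensor); (HP, 6, Sensor); (HP, 6, NULL); (HP, 6, NULL); (HP, NULL, Chip); (HP, NULL, Chip); (HP, NULL, Panel); (UI, NULL, Chip); (UI, NULL, Gizmo); (NULL, 6, NULL); (NULL, 6, NULL); (NULL, 9, NULL)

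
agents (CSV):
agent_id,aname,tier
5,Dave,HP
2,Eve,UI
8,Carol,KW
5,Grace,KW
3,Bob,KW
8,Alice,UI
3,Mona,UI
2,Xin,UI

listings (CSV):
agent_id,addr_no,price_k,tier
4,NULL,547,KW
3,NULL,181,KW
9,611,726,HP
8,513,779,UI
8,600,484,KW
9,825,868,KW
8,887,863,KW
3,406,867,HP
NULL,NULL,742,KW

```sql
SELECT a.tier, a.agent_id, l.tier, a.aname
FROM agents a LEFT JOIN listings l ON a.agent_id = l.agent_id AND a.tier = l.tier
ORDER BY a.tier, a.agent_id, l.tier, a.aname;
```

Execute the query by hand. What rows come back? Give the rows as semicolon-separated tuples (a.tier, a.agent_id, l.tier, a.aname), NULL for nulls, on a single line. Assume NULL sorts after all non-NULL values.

(HP, 5, NULL, Dave); (KW, 3, KW, Bob); (KW, 5, NULL, Grace); (KW, 8, KW, Carol); (KW, 8, KW, Carol); (UI, 2, NULL, Eve); (UI, 2, NULL, Xin); (UI, 3, NULL, Mona); (UI, 8, UI, Alice)

LEFT JOIN keeps every row from `agents`; unmatched rows get NULL for `listings`'s columns.
Matching on a.agent_id = l.agent_id AND a.tier = l.tier. A NULL in a compared column never satisfies the condition.
- a row (agent_id=5, tier=HP): no match → kept, l columns NULL.
- a row (agent_id=2, tier=UI): no match → kept, l columns NULL.
- a row (agent_id=8, tier=KW): matches 2 l row(s) → 2 output row(s).
- a row (agent_id=5, tier=KW): no match → kept, l columns NULL.
- a row (agent_id=3, tier=KW): matches 1 l row(s) → 1 output row(s).
- a row (agent_id=8, tier=UI): matches 1 l row(s) → 1 output row(s).
- a row (agent_id=3, tier=UI): no match → kept, l columns NULL.
- a row (agent_id=2, tier=UI): no match → kept, l columns NULL.
After projecting and ordering:
a.tier | a.agent_id | l.tier | a.aname
HP | 5 | NULL | Dave
KW | 3 | KW | Bob
KW | 5 | NULL | Grace
KW | 8 | KW | Carol
KW | 8 | KW | Carol
UI | 2 | NULL | Eve
UI | 2 | NULL | Xin
UI | 3 | NULL | Mona
UI | 8 | UI | Alice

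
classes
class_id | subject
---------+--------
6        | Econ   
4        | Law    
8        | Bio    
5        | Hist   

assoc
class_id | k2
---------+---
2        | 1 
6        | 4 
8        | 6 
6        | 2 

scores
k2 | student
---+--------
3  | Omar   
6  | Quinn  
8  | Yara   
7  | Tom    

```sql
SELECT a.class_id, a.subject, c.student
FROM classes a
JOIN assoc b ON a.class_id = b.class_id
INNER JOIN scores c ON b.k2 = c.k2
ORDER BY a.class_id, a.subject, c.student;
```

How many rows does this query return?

1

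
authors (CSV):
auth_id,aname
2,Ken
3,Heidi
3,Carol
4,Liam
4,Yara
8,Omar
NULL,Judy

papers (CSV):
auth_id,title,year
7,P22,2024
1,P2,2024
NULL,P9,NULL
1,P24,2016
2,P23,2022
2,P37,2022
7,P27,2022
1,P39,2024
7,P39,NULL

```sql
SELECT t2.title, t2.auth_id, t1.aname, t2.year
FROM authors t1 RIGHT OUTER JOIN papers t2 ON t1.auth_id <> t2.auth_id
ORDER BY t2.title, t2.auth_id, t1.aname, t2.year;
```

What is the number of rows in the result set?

RIGHT JOIN keeps every row from `papers`; unmatched rows get NULL for `authors`'s columns.
Matching on t1.auth_id <> t2.auth_id. A NULL in a compared column never satisfies the condition.
- t1 row (auth_id=2): matches 6 t2 row(s) → 6 output row(s).
- t1 row (auth_id=3): matches 8 t2 row(s) → 8 output row(s).
- t1 row (auth_id=3): matches 8 t2 row(s) → 8 output row(s).
- t1 row (auth_id=4): matches 8 t2 row(s) → 8 output row(s).
- t1 row (auth_id=4): matches 8 t2 row(s) → 8 output row(s).
- t1 row (auth_id=8): matches 8 t2 row(s) → 8 output row(s).
- t1 row (auth_id=NULL): no match.
- 1 t2 row(s) had no t1 match → kept, t1 columns NULL.
Total: 46 matched + 1 padded = 47 rows.

47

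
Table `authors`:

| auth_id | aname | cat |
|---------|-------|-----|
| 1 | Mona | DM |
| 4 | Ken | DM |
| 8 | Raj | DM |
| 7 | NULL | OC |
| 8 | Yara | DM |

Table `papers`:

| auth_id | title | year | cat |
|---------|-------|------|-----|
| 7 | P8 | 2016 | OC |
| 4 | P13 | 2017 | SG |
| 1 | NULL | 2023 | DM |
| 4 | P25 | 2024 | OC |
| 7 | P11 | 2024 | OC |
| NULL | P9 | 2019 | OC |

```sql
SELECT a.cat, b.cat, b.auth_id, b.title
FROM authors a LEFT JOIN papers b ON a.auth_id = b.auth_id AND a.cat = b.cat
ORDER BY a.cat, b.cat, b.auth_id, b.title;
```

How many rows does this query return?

6

LEFT JOIN keeps every row from `authors`; unmatched rows get NULL for `papers`'s columns.
Matching on a.auth_id = b.auth_id AND a.cat = b.cat. A NULL in a compared column never satisfies the condition.
- a (auth_id=1, cat=DM) pairs with 1 row(s) of b.
- a (auth_id=4, cat=DM) has no partner → padded with NULL.
- a (auth_id=8, cat=DM) has no partner → padded with NULL.
- a (auth_id=7, cat=OC) pairs with 2 row(s) of b.
- a (auth_id=8, cat=DM) has no partner → padded with NULL.
Total: 3 matched + 3 padded = 6 rows.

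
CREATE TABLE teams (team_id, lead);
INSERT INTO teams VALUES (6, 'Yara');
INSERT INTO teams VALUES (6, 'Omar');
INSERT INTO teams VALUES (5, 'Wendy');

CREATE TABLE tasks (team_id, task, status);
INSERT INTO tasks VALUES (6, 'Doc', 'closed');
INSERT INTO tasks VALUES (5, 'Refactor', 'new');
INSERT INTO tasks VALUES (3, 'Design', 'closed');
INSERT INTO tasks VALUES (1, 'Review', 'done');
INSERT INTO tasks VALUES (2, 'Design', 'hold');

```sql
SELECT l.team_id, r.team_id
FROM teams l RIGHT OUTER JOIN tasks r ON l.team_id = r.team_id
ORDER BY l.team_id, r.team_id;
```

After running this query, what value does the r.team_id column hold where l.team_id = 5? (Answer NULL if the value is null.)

5

RIGHT JOIN keeps every row from `tasks`; unmatched rows get NULL for `teams`'s columns.
Matching on l.team_id = r.team_id.
- team_id=6: 1 matching r row(s), so 1 row(s) emitted.
- team_id=6: 1 matching r row(s), so 1 row(s) emitted.
- team_id=5: 1 matching r row(s), so 1 row(s) emitted.
- 3 row(s) from r found no l partner → padded with NULL.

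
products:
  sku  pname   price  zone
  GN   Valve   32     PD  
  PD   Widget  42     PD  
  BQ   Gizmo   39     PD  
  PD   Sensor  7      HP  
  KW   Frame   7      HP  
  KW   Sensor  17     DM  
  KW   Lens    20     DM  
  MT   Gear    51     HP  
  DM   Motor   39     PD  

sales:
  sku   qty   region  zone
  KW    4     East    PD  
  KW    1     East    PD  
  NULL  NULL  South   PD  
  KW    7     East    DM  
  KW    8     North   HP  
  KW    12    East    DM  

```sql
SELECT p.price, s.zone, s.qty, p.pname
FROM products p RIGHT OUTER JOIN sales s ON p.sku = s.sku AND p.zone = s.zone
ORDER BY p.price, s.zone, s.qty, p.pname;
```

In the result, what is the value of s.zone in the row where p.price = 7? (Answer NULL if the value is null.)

RIGHT JOIN keeps every row from `sales`; unmatched rows get NULL for `products`'s columns.
Matching on p.sku = s.sku AND p.zone = s.zone. A NULL in a compared column never satisfies the condition.
- sku=GN, zone=PD: no matching s row.
- sku=PD, zone=PD: no matching s row.
- sku=BQ, zone=PD: no matching s row.
- sku=PD, zone=HP: no matching s row.
- sku=KW, zone=HP: 1 matching s row(s), so 1 row(s) emitted.
- sku=KW, zone=DM: 2 matching s row(s), so 2 row(s) emitted.
- sku=KW, zone=DM: 2 matching s row(s), so 2 row(s) emitted.
- sku=MT, zone=HP: no matching s row.
- sku=DM, zone=PD: no matching s row.
- 3 s row(s) had no p match → kept, p columns NULL.

HP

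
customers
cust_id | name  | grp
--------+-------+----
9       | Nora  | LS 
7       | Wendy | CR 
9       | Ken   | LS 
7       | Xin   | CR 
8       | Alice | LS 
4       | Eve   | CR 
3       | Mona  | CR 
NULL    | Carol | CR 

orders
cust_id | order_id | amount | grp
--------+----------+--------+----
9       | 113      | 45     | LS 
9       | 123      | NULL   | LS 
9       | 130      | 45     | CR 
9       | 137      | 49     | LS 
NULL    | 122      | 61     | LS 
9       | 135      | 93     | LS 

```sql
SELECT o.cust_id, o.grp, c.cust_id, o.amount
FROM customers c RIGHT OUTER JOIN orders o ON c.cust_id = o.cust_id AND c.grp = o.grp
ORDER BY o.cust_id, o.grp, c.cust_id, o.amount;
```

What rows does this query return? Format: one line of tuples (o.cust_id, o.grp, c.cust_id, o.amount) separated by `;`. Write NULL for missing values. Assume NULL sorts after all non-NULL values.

(9, CR, NULL, 45); (9, LS, 9, 45); (9, LS, 9, 45); (9, LS, 9, 49); (9, LS, 9, 49); (9, LS, 9, 93); (9, LS, 9, 93); (9, LS, 9, NULL); (9, LS, 9, NULL); (NULL, LS, NULL, 61)

RIGHT JOIN keeps every row from `orders`; unmatched rows get NULL for `customers`'s columns.
Matching on c.cust_id = o.cust_id AND c.grp = o.grp. A NULL in a compared column never satisfies the condition.
Matched pairs: 8; unmatched o rows kept: 2.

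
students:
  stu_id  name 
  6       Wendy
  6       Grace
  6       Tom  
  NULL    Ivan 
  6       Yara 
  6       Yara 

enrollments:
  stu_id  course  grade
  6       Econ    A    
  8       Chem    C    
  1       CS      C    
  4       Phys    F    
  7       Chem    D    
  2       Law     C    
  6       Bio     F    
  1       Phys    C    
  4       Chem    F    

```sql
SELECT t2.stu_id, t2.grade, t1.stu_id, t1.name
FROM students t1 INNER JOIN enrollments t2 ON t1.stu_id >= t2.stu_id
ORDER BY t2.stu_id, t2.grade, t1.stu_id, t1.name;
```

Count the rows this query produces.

35

INNER JOIN keeps only pairs where the ON condition holds.
Matching on t1.stu_id >= t2.stu_id. A NULL in a compared column never satisfies the condition.
- t1 (stu_id=6) pairs with 7 row(s) of t2.
- t1 (stu_id=6) pairs with 7 row(s) of t2.
- t1 (stu_id=6) pairs with 7 row(s) of t2.
- t1 (stu_id=NULL) has no partner → excluded.
- t1 (stu_id=6) pairs with 7 row(s) of t2.
- t1 (stu_id=6) pairs with 7 row(s) of t2.
Total: 35 rows.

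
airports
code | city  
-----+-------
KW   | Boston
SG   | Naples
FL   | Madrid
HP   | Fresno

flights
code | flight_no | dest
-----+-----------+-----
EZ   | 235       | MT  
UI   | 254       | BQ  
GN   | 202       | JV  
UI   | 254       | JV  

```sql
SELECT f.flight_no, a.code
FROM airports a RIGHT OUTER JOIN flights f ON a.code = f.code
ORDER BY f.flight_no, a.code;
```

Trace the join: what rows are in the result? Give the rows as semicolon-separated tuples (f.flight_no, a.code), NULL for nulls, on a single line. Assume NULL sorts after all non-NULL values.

RIGHT JOIN keeps every row from `flights`; unmatched rows get NULL for `airports`'s columns.
Matching on a.code = f.code.
- a[0] code=KW → no match.
- a[1] code=SG → no match.
- a[2] code=FL → no match.
- a[3] code=HP → no match.
- 4 row(s) from f found no a partner → padded with NULL.
After projecting and ordering:
f.flight_no | a.code
202 | NULL
235 | NULL
254 | NULL
254 | NULL

(202, NULL); (235, NULL); (254, NULL); (254, NULL)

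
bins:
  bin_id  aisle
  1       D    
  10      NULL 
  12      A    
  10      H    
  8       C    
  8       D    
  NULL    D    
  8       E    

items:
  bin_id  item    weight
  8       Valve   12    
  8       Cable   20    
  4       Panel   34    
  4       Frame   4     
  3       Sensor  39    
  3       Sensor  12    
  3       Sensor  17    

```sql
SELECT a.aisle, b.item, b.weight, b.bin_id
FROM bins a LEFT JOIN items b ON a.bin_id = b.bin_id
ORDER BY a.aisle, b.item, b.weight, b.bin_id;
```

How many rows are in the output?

11

LEFT JOIN keeps every row from `bins`; unmatched rows get NULL for `items`'s columns.
Matching on a.bin_id = b.bin_id. A NULL in a compared column never satisfies the condition.
Matched pairs: 6; unmatched a rows kept: 5.
Total: 6 matched + 5 padded = 11 rows.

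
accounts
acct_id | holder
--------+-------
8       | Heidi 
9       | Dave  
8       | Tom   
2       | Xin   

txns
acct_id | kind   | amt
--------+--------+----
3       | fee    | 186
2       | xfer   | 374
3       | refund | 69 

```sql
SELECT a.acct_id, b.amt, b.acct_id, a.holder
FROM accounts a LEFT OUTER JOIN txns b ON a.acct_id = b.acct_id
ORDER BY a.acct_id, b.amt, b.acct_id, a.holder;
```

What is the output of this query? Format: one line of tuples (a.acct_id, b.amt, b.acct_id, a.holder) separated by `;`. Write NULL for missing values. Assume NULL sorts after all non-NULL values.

(2, 374, 2, Xin); (8, NULL, NULL, Heidi); (8, NULL, NULL, Tom); (9, NULL, NULL, Dave)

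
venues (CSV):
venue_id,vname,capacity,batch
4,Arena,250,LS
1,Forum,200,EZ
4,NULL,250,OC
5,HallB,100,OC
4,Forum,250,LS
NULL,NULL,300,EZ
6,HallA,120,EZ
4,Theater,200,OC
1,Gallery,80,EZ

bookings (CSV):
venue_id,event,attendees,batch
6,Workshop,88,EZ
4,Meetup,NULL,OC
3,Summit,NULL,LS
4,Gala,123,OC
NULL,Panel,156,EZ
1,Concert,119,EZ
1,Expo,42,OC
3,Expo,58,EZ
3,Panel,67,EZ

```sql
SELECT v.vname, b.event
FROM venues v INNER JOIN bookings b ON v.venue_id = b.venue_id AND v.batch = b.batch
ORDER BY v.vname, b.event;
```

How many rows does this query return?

INNER JOIN keeps only pairs where the ON condition holds.
Matching on v.venue_id = b.venue_id AND v.batch = b.batch. A NULL in a compared column never satisfies the condition.
Matched pairs: 7.
Total: 7 rows.

7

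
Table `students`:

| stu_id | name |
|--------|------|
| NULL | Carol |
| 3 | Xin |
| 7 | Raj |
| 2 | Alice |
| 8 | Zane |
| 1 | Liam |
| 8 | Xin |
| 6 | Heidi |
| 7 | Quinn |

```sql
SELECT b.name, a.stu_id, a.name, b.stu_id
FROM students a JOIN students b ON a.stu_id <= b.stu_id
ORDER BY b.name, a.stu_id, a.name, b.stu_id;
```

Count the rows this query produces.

INNER JOIN keeps only pairs where the ON condition holds.
Matching on a.stu_id <= b.stu_id. A NULL in a compared column never satisfies the condition.
Matched pairs: 38.
Total: 38 rows.

38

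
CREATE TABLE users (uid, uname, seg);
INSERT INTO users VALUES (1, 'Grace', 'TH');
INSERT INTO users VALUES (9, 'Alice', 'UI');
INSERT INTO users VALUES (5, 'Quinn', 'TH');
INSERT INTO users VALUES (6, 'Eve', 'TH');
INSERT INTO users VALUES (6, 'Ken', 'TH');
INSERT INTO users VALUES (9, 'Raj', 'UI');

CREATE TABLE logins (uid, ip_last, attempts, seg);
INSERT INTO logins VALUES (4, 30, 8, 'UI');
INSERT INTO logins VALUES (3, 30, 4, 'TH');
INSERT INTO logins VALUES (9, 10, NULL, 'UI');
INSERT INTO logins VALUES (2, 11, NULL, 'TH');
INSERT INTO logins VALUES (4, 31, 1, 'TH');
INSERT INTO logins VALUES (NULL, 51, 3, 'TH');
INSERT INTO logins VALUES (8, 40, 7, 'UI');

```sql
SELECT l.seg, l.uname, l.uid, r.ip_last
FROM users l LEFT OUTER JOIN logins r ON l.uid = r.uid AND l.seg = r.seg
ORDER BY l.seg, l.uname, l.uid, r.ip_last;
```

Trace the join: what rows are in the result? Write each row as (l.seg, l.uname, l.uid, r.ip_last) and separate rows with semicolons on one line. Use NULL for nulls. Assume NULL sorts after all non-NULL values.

(TH, Eve, 6, NULL); (TH, Grace, 1, NULL); (TH, Ken, 6, NULL); (TH, Quinn, 5, NULL); (UI, Alice, 9, 10); (UI, Raj, 9, 10)

LEFT JOIN keeps every row from `users`; unmatched rows get NULL for `logins`'s columns.
Matching on l.uid = r.uid AND l.seg = r.seg. A NULL in a compared column never satisfies the condition.
Matched pairs: 2; unmatched l rows kept: 4.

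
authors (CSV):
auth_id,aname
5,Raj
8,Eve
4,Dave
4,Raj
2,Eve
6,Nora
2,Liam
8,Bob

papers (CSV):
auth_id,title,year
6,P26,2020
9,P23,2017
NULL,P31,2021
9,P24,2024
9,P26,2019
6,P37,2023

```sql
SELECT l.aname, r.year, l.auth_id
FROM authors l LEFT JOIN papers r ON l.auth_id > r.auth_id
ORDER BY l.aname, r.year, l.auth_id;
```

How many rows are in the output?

10

LEFT JOIN keeps every row from `authors`; unmatched rows get NULL for `papers`'s columns.
Matching on l.auth_id > r.auth_id. A NULL in a compared column never satisfies the condition.
- l (auth_id=5) has no partner → padded with NULL.
- l (auth_id=8) pairs with 2 row(s) of r.
- l (auth_id=4) has no partner → padded with NULL.
- l (auth_id=4) has no partner → padded with NULL.
- l (auth_id=2) has no partner → padded with NULL.
- l (auth_id=6) has no partner → padded with NULL.
- l (auth_id=2) has no partner → padded with NULL.
- l (auth_id=8) pairs with 2 row(s) of r.
Total: 4 matched + 6 padded = 10 rows.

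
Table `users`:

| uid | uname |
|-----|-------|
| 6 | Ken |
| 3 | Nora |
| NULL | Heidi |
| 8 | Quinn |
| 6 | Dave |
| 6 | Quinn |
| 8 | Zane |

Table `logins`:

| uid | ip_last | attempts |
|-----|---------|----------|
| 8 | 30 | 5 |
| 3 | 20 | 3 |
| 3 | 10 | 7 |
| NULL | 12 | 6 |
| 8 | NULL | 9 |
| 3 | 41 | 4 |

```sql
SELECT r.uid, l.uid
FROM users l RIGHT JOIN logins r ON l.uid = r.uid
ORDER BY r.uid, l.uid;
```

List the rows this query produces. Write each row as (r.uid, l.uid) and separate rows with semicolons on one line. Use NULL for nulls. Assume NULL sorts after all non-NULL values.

(3, 3); (3, 3); (3, 3); (8, 8); (8, 8); (8, 8); (8, 8); (NULL, NULL)

RIGHT JOIN keeps every row from `logins`; unmatched rows get NULL for `users`'s columns.
Matching on l.uid = r.uid. A NULL in a compared column never satisfies the condition.
- l (uid=6) has no partner in r.
- l (uid=3) pairs with 3 row(s) of r.
- l (uid=NULL) has no partner in r.
- l (uid=8) pairs with 2 row(s) of r.
- l (uid=6) has no partner in r.
- l (uid=6) has no partner in r.
- l (uid=8) pairs with 2 row(s) of r.
- 1 r row(s) had no l match → kept, l columns NULL.
After projecting and ordering:
r.uid | l.uid
3 | 3
3 | 3
3 | 3
8 | 8
8 | 8
8 | 8
8 | 8
NULL | NULL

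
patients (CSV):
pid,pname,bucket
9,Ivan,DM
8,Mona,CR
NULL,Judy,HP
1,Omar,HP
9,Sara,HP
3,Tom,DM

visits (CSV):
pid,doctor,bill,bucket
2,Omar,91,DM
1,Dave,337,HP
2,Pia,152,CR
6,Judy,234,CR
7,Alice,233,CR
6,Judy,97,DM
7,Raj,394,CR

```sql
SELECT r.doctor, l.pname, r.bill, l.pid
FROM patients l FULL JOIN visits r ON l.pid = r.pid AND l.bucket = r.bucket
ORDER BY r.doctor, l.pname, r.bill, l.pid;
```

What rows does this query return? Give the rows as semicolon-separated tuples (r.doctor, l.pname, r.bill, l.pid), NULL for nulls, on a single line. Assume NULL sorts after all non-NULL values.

FULL OUTER JOIN keeps every row from both sides; unmatched rows get NULL for the other side's columns.
Matching on l.pid = r.pid AND l.bucket = r.bucket. A NULL in a compared column never satisfies the condition.
- pid=9, bucket=DM: no r row matches, row kept with r columns NULL.
- pid=8, bucket=CR: no r row matches, row kept with r columns NULL.
- pid=NULL, bucket=HP: no r row matches, row kept with r columns NULL.
- pid=1, bucket=HP: 1 matching r row(s), so 1 row(s) emitted.
- pid=9, bucket=HP: no r row matches, row kept with r columns NULL.
- pid=3, bucket=DM: no r row matches, row kept with r columns NULL.
- 6 r row(s) had no l match → kept, l columns NULL.

(Alice, NULL, 233, NULL); (Dave, Omar, 337, 1); (Judy, NULL, 97, NULL); (Judy, NULL, 234, NULL); (Omar, NULL, 91, NULL); (Pia, NULL, 152, NULL); (Raj, NULL, 394, NULL); (NULL, Ivan, NULL, 9); (NULL, Judy, NULL, NULL); (NULL, Mona, NULL, 8); (NULL, Sara, NULL, 9); (NULL, Tom, NULL, 3)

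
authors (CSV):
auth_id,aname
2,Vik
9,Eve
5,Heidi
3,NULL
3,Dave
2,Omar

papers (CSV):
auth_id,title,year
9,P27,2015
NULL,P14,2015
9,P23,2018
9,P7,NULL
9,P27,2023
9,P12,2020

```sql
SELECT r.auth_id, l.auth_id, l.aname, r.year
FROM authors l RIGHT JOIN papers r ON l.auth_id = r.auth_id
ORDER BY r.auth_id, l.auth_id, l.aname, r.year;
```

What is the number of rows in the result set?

6

RIGHT JOIN keeps every row from `papers`; unmatched rows get NULL for `authors`'s columns.
Matching on l.auth_id = r.auth_id. A NULL in a compared column never satisfies the condition.
- auth_id=2: no matching r row.
- auth_id=9: 5 matching r row(s), so 5 row(s) emitted.
- auth_id=5: no matching r row.
- auth_id=3: no matching r row.
- auth_id=3: no matching r row.
- auth_id=2: no matching r row.
- 1 row(s) from r found no l partner → padded with NULL.
Total: 5 matched + 1 padded = 6 rows.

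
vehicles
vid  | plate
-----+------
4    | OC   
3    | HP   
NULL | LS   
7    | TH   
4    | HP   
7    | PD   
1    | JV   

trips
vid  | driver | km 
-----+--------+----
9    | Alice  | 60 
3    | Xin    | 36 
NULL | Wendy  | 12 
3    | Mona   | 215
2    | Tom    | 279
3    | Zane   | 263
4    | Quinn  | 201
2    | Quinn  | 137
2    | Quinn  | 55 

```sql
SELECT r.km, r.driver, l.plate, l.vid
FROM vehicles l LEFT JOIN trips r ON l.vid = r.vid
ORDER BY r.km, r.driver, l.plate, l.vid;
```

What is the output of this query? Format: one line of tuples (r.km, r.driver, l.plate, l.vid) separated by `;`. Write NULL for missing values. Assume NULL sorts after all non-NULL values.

(36, Xin, HP, 3); (201, Quinn, HP, 4); (201, Quinn, OC, 4); (215, Mona, HP, 3); (263, Zane, HP, 3); (NULL, NULL, JV, 1); (NULL, NULL, LS, NULL); (NULL, NULL, PD, 7); (NULL, NULL, TH, 7)

LEFT JOIN keeps every row from `vehicles`; unmatched rows get NULL for `trips`'s columns.
Matching on l.vid = r.vid. A NULL in a compared column never satisfies the condition.
- l[0] vid=4 → 1 match(es) in r → 1 row(s).
- l[1] vid=3 → 3 match(es) in r → 3 row(s).
- l[2] vid=NULL → no match; kept with NULLs on the r side.
- l[3] vid=7 → no match; kept with NULLs on the r side.
- l[4] vid=4 → 1 match(es) in r → 1 row(s).
- l[5] vid=7 → no match; kept with NULLs on the r side.
- l[6] vid=1 → no match; kept with NULLs on the r side.
After projecting and ordering:
r.km | r.driver | l.plate | l.vid
36 | Xin | HP | 3
201 | Quinn | HP | 4
201 | Quinn | OC | 4
215 | Mona | HP | 3
263 | Zane | HP | 3
NULL | NULL | JV | 1
NULL | NULL | LS | NULL
NULL | NULL | PD | 7
NULL | NULL | TH | 7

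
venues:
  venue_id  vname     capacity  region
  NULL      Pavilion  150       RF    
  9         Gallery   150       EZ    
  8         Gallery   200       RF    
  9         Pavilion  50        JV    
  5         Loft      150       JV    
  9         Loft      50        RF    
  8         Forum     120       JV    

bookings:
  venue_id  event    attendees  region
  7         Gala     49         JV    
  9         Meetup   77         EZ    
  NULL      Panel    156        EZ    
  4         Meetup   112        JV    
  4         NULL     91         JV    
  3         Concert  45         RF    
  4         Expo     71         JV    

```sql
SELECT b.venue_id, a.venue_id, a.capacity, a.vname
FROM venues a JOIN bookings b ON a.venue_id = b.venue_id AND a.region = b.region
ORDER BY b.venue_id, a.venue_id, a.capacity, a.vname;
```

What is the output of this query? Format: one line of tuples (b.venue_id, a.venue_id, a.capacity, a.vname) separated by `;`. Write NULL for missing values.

(9, 9, 150, Gallery)

INNER JOIN keeps only pairs where the ON condition holds.
Matching on a.venue_id = b.venue_id AND a.region = b.region. A NULL in a compared column never satisfies the condition.
Matched pairs: 1.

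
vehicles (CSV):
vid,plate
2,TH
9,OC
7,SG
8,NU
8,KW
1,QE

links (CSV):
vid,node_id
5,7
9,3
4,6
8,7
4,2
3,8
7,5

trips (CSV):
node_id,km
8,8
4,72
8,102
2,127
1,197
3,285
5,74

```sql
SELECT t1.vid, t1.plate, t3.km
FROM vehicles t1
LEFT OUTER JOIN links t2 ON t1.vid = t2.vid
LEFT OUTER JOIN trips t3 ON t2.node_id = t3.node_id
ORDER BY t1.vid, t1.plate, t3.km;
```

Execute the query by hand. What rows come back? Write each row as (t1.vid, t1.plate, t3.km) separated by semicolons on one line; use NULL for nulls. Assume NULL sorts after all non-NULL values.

Evaluate left to right. First `vehicles t1 LEFT JOIN links t2` on vid: 6 row(s).
Then LEFT JOIN `trips t3` on node_id: each of those 6 rows is kept; rows whose t2.node_id has no match in t3 get NULL for t3's columns.

(1, QE, NULL); (2, TH, NULL); (7, SG, 74); (8, KW, NULL); (8, NU, NULL); (9, OC, 285)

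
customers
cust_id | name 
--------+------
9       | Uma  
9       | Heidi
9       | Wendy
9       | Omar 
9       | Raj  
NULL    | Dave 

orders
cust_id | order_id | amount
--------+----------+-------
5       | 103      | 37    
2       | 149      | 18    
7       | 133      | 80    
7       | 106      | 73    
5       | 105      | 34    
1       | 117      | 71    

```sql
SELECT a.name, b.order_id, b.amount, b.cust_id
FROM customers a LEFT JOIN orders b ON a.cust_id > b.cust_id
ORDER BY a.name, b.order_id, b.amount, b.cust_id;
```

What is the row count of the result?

31

LEFT JOIN keeps every row from `customers`; unmatched rows get NULL for `orders`'s columns.
Matching on a.cust_id > b.cust_id. A NULL in a compared column never satisfies the condition.
Matched pairs: 30; unmatched a rows kept: 1.
Total: 30 matched + 1 padded = 31 rows.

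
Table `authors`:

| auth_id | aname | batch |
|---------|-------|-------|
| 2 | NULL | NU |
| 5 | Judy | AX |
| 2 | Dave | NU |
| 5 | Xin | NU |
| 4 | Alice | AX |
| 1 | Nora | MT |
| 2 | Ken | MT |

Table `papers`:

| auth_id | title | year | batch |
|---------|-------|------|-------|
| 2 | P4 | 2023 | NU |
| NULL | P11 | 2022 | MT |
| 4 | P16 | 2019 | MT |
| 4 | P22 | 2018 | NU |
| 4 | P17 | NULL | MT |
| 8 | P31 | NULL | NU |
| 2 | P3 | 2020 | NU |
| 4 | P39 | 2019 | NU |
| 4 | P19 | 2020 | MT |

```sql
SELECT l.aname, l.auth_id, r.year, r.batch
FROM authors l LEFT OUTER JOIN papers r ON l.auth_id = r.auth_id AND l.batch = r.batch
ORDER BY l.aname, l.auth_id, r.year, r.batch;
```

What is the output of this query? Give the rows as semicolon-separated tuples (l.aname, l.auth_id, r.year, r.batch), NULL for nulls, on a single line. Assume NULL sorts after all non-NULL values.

LEFT JOIN keeps every row from `authors`; unmatched rows get NULL for `papers`'s columns.
Matching on l.auth_id = r.auth_id AND l.batch = r.batch. A NULL in a compared column never satisfies the condition.
- l[0] auth_id=2, batch=NU → 2 match(es) in r → 2 row(s).
- l[1] auth_id=5, batch=AX → no match; kept with NULLs on the r side.
- l[2] auth_id=2, batch=NU → 2 match(es) in r → 2 row(s).
- l[3] auth_id=5, batch=NU → no match; kept with NULLs on the r side.
- l[4] auth_id=4, batch=AX → no match; kept with NULLs on the r side.
- l[5] auth_id=1, batch=MT → no match; kept with NULLs on the r side.
- l[6] auth_id=2, batch=MT → no match; kept with NULLs on the r side.
After projecting and ordering:
l.aname | l.auth_id | r.year | r.batch
Alice | 4 | NULL | NULL
Dave | 2 | 2020 | NU
Dave | 2 | 2023 | NU
Judy | 5 | NULL | NULL
Ken | 2 | NULL | NULL
Nora | 1 | NULL | NULL
Xin | 5 | NULL | NULL
NULL | 2 | 2020 | NU
NULL | 2 | 2023 | NU

(Alice, 4, NULL, NULL); (Dave, 2, 2020, NU); (Dave, 2, 2023, NU); (Judy, 5, NULL, NULL); (Ken, 2, NULL, NULL); (Nora, 1, NULL, NULL); (Xin, 5, NULL, NULL); (NULL, 2, 2020, NU); (NULL, 2, 2023, NU)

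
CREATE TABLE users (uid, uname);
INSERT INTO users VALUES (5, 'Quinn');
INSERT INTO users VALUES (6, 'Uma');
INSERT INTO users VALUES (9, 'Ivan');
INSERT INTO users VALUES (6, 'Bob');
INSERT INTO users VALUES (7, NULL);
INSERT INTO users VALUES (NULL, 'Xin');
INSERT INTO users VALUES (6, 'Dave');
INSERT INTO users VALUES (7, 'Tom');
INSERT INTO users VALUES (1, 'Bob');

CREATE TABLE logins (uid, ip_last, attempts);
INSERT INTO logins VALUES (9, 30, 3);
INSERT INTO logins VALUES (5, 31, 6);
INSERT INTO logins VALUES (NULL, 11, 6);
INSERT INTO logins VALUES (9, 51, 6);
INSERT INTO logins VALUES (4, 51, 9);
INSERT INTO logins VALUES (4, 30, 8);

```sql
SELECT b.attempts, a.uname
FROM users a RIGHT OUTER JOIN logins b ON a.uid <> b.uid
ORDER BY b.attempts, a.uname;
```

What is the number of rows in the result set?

38

RIGHT JOIN keeps every row from `logins`; unmatched rows get NULL for `users`'s columns.
Matching on a.uid <> b.uid. A NULL in a compared column never satisfies the condition.
Matched pairs: 37; unmatched b rows kept: 1.
Total: 37 matched + 1 padded = 38 rows.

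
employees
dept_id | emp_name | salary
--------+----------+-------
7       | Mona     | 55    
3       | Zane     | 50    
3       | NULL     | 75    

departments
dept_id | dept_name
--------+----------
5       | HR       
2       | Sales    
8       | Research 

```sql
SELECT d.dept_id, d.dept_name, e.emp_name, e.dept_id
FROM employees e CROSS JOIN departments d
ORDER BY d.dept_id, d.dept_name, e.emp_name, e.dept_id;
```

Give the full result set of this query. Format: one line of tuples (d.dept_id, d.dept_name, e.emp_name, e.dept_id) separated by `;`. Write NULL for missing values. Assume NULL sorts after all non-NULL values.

CROSS JOIN pairs every row of `employees` with every row of `departments`: 3 × 3 = 9 rows.
After projecting and ordering:
d.dept_id | d.dept_name | e.emp_name | e.dept_id
2 | Sales | Mona | 7
2 | Sales | Zane | 3
2 | Sales | NULL | 3
5 | HR | Mona | 7
5 | HR | Zane | 3
5 | HR | NULL | 3
8 | Research | Mona | 7
8 | Research | Zane | 3
8 | Research | NULL | 3

(2, Sales, Mona, 7); (2, Sales, Zane, 3); (2, Sales, NULL, 3); (5, HR, Mona, 7); (5, HR, Zane, 3); (5, HR, NULL, 3); (8, Research, Mona, 7); (8, Research, Zane, 3); (8, Research, NULL, 3)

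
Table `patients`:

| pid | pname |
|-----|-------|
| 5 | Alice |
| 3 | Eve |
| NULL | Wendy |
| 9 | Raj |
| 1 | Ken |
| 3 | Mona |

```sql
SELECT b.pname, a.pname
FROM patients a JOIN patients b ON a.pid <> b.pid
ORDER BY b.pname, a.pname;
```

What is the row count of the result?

INNER JOIN keeps only pairs where the ON condition holds.
Matching on a.pid <> b.pid. A NULL in a compared column never satisfies the condition.
- a row (pid=5): matches 4 b row(s) → 4 output row(s).
- a row (pid=3): matches 3 b row(s) → 3 output row(s).
- a row (pid=NULL): no match → dropped.
- a row (pid=9): matches 4 b row(s) → 4 output row(s).
- a row (pid=1): matches 4 b row(s) → 4 output row(s).
- a row (pid=3): matches 3 b row(s) → 3 output row(s).
Total: 18 rows.

18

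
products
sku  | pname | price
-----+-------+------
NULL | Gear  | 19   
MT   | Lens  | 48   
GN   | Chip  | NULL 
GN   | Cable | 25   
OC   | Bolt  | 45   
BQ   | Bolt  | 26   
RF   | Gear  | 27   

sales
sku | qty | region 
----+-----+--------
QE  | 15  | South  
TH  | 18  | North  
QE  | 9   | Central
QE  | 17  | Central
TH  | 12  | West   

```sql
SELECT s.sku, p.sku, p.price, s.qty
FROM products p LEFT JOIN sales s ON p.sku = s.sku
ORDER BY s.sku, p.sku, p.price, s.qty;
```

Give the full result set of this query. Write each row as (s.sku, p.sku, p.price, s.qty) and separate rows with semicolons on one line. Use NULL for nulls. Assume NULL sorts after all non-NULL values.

LEFT JOIN keeps every row from `products`; unmatched rows get NULL for `sales`'s columns.
Matching on p.sku = s.sku. A NULL in a compared column never satisfies the condition.
- p (sku=NULL) has no partner → padded with NULL.
- p (sku=MT) has no partner → padded with NULL.
- p (sku=GN) has no partner → padded with NULL.
- p (sku=GN) has no partner → padded with NULL.
- p (sku=OC) has no partner → padded with NULL.
- p (sku=BQ) has no partner → padded with NULL.
- p (sku=RF) has no partner → padded with NULL.
After projecting and ordering:
s.sku | p.sku | p.price | s.qty
NULL | BQ | 26 | NULL
NULL | GN | 25 | NULL
NULL | GN | NULL | NULL
NULL | MT | 48 | NULL
NULL | OC | 45 | NULL
NULL | RF | 27 | NULL
NULL | NULL | 19 | NULL

(NULL, BQ, 26, NULL); (NULL, GN, 25, NULL); (NULL, GN, NULL, NULL); (NULL, MT, 48, NULL); (NULL, OC, 45, NULL); (NULL, RF, 27, NULL); (NULL, NULL, 19, NULL)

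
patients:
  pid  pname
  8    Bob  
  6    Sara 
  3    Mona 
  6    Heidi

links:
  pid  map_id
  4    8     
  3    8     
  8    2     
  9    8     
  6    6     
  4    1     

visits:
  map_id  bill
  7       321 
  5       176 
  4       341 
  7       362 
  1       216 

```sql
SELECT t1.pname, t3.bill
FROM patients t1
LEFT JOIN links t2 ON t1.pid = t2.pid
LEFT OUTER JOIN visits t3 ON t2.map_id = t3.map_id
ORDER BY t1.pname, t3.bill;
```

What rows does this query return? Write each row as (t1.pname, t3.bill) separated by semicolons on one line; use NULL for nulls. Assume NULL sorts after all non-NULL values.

(Bob, NULL); (Heidi, NULL); (Mona, NULL); (Sara, NULL)

Evaluate left to right. First `patients t1 LEFT JOIN links t2` on pid: 4 row(s).
Then LEFT JOIN `visits t3` on map_id: each of those 4 rows is kept; rows whose t2.map_id has no match in t3 get NULL for t3's columns.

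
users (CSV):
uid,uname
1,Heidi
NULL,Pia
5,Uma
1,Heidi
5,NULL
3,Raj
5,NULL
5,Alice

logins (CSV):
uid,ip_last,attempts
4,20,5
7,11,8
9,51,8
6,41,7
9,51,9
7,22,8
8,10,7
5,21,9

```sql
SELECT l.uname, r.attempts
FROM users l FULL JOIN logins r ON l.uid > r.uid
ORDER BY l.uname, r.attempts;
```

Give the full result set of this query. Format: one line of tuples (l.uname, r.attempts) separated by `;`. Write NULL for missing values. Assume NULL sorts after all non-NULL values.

FULL OUTER JOIN keeps every row from both sides; unmatched rows get NULL for the other side's columns.
Matching on l.uid > r.uid. A NULL in a compared column never satisfies the condition.
Matched pairs: 4; unmatched l rows kept: 4; unmatched r rows kept: 7.

(Alice, 5); (Heidi, NULL); (Heidi, NULL); (Pia, NULL); (Raj, NULL); (Uma, 5); (NULL, 5); (NULL, 5); (NULL, 7); (NULL, 7); (NULL, 8); (NULL, 8); (NULL, 8); (NULL, 9); (NULL, 9)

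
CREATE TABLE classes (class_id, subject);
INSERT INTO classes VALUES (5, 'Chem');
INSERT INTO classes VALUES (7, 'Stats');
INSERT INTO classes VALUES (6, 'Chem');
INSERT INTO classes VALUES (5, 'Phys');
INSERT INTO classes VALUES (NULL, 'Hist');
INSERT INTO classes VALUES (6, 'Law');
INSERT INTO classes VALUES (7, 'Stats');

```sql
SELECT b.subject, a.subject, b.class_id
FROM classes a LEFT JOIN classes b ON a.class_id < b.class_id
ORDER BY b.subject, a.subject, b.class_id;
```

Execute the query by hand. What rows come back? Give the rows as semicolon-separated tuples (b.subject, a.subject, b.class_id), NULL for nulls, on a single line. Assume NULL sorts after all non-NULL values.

(Chem, Chem, 6); (Chem, Phys, 6); (Law, Chem, 6); (Law, Phys, 6); (Stats, Chem, 7); (Stats, Chem, 7); (Stats, Chem, 7); (Stats, Chem, 7); (Stats, Law, 7); (Stats, Law, 7); (Stats, Phys, 7); (Stats, Phys, 7); (NULL, Hist, NULL); (NULL, Stats, NULL); (NULL, Stats, NULL)

LEFT JOIN keeps every row from `classes a`; unmatched rows get NULL for `classes b`'s columns.
Matching on a.class_id < b.class_id. A NULL in a compared column never satisfies the condition.
Matched pairs: 12; unmatched a rows kept: 3.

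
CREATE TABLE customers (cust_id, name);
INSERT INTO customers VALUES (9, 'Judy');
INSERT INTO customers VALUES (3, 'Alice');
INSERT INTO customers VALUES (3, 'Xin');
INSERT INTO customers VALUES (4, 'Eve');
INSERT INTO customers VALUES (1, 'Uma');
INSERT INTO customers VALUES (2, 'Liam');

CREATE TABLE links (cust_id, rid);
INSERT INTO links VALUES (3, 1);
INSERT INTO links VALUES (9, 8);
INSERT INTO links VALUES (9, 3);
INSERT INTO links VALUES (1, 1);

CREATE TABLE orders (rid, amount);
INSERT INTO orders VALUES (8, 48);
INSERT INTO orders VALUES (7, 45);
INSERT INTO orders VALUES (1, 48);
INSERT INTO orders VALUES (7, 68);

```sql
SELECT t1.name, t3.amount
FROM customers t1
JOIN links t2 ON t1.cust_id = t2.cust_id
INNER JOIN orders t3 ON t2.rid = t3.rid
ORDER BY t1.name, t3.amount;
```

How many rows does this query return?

4

Step 1 — t1 INNER JOIN t2 on cust_id → 5 row(s).
Then INNER JOIN `orders t3` on rid: keep only rows whose t2.rid appears in t3.
Result: 4 row(s).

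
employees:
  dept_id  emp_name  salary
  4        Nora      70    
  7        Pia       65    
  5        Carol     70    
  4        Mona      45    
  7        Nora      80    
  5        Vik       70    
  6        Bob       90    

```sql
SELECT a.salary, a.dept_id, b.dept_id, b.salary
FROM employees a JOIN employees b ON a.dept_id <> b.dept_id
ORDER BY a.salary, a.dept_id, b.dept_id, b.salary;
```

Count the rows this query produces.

36

INNER JOIN keeps only pairs where the ON condition holds.
Matching on a.dept_id <> b.dept_id.
- a row (dept_id=4): matches 5 b row(s) → 5 output row(s).
- a row (dept_id=7): matches 5 b row(s) → 5 output row(s).
- a row (dept_id=5): matches 5 b row(s) → 5 output row(s).
- a row (dept_id=4): matches 5 b row(s) → 5 output row(s).
- a row (dept_id=7): matches 5 b row(s) → 5 output row(s).
- a row (dept_id=5): matches 5 b row(s) → 5 output row(s).
- a row (dept_id=6): matches 6 b row(s) → 6 output row(s).
Total: 36 rows.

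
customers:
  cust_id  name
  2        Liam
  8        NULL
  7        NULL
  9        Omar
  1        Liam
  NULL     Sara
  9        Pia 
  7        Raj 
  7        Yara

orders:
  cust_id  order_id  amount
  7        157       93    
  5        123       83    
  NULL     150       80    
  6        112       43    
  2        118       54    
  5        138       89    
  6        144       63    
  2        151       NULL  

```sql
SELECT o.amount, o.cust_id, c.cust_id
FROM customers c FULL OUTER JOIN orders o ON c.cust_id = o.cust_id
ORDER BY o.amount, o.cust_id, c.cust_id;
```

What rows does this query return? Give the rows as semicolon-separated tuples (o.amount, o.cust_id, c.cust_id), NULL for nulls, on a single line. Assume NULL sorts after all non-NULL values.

(43, 6, NULL); (54, 2, 2); (63, 6, NULL); (80, NULL, NULL); (83, 5, NULL); (89, 5, NULL); (93, 7, 7); (93, 7, 7); (93, 7, 7); (NULL, 2, 2); (NULL, NULL, 1); (NULL, NULL, 8); (NULL, NULL, 9); (NULL, NULL, 9); (NULL, NULL, NULL)

FULL OUTER JOIN keeps every row from both sides; unmatched rows get NULL for the other side's columns.
Matching on c.cust_id = o.cust_id. A NULL in a compared column never satisfies the condition.
- cust_id=2: 2 matching o row(s), so 2 row(s) emitted.
- cust_id=8: no o row matches, row kept with o columns NULL.
- cust_id=7: 1 matching o row(s), so 1 row(s) emitted.
- cust_id=9: no o row matches, row kept with o columns NULL.
- cust_id=1: no o row matches, row kept with o columns NULL.
- cust_id=NULL: no o row matches, row kept with o columns NULL.
- cust_id=9: no o row matches, row kept with o columns NULL.
- cust_id=7: 1 matching o row(s), so 1 row(s) emitted.
- cust_id=7: 1 matching o row(s), so 1 row(s) emitted.
- 5 o row(s) had no c match → kept, c columns NULL.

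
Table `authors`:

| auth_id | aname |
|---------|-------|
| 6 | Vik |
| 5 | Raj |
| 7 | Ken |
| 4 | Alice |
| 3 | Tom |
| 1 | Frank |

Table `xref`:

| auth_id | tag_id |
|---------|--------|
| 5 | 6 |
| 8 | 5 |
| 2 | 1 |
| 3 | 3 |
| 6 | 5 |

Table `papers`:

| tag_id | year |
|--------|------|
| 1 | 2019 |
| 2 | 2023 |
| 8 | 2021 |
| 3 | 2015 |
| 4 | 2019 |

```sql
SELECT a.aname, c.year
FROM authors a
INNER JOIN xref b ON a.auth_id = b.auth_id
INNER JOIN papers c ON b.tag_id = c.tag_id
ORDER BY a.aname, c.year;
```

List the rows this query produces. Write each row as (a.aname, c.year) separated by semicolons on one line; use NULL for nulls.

(Tom, 2015)

Joins associate left-to-right: authors INNER JOIN xref on auth_id gives 3 intermediate row(s).
Then INNER JOIN `papers c` on tag_id: keep only rows whose b.tag_id appears in c.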